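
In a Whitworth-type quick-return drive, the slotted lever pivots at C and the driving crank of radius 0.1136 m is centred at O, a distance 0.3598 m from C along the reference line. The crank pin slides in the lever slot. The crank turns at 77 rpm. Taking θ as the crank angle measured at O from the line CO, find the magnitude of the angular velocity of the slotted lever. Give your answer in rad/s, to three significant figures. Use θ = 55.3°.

ω = 8.063 rad/s (from 77 rpm).
Crank pin A relative to C: A = (d + r cosθ, r sinθ); lever angle φ = atan2(r sinθ, d + r cosθ).
Differentiating tanφ: φ̇ = rω(d cosθ + r)/(d² + r² + 2dr cosθ).
d² + r² + 2dr cosθ = |CA|² = 0.188898 m²;  d cosθ + r = +0.31843 m.
|ω_lever| = |0.1136·8.063·+0.31843| / 0.188898 = 1.5441 rad/s.

1.54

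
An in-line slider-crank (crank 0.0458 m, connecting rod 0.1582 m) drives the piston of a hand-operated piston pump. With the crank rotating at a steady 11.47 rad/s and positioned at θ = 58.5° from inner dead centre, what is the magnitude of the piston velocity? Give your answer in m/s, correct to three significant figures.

ω = 11.47 rad/s
For an in-line slider-crank, x = r cosθ + √(L² − r² sin²θ), so v = −rω sinθ·[1 + r cosθ/√(L² − r² sin²θ)].
With r = 0.0458 m, L = 0.1582 m, θ = 58.5°: √(L² − r² sin²θ) = 0.1533 m.
v = −0.0458·11.47·0.85264·[1 + 0.0458·0.52250/0.1533] = -0.51783 m/s.
|v| = 0.51783 m/s.

0.518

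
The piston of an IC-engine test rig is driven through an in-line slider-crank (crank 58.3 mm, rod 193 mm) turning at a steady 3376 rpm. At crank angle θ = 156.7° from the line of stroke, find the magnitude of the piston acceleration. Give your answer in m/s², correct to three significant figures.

5140

ω = 2π·3376/60 = 353.5 rad/s
x(θ) = r cosθ + √(L² − r² sin²θ); with ω constant, a = ω²·d²x/dθ².
d²x/dθ² = −r cosθ − r²(cos2θ)/√u − r⁴ sin²2θ/(4u^{3/2}),  u = L² − r² sin²θ = 0.0367172 m².
Substituting r = 0.0583 m, L = 0.193 m, θ = 156.7°: d²x/dθ² = +0.041141 m.
a = ω²·d²x/dθ² = (353.5)²·(+0.041141) = +5142.1 m/s²;  |a| = 5142.1 m/s².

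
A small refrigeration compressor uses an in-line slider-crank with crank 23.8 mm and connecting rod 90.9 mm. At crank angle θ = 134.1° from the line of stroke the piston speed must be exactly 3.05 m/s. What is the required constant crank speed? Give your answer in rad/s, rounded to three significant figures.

219

For an in-line slider-crank, |v_piston| = rω|sinθ|·[1 + r cosθ/√(L² − r² sin²θ)].
With r = 0.0238 m, L = 0.0909 m, θ = 134.1°: the bracketed kinematic factor |dx/dθ| = 0.013921 m.
ω = v/|dx/dθ| = 3.05/0.013921 = 219.1 rad/s.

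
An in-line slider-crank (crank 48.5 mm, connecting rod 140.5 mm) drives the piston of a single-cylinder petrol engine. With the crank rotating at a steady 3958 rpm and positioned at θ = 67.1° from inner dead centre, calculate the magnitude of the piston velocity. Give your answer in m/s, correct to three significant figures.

21.1

ω = 2π·3958/60 = 414.5 rad/s
For an in-line slider-crank, x = r cosθ + √(L² − r² sin²θ), so v = −rω sinθ·[1 + r cosθ/√(L² − r² sin²θ)].
With r = 0.0485 m, L = 0.1405 m, θ = 67.1°: √(L² − r² sin²θ) = 0.13321 m.
v = −0.0485·414.5·0.92119·[1 + 0.0485·0.38912/0.13321] = -21.142 m/s.
|v| = 21.142 m/s.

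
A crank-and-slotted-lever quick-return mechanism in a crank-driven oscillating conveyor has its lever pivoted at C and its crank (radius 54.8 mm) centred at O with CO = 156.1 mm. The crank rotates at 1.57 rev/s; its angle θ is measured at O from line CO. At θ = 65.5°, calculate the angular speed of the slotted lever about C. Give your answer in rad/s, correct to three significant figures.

ω = 9.865 rad/s (from 1.57 rev/s).
Crank pin A relative to C: A = (d + r cosθ, r sinθ); lever angle φ = atan2(r sinθ, d + r cosθ).
Differentiating tanφ: φ̇ = rω(d cosθ + r)/(d² + r² + 2dr cosθ).
d² + r² + 2dr cosθ = |CA|² = 0.0344651 m²;  d cosθ + r = +0.11953 m.
|ω_lever| = |0.0548·9.865·+0.11953| / 0.0344651 = 1.8749 rad/s.

1.87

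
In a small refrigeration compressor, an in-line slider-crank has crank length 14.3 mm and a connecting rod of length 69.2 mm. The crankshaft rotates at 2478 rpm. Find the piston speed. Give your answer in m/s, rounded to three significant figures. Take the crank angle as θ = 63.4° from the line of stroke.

ω = 2π·2478/60 = 259.5 rad/s
For an in-line slider-crank, x = r cosθ + √(L² − r² sin²θ), so v = −rω sinθ·[1 + r cosθ/√(L² − r² sin²θ)].
With r = 0.0143 m, L = 0.0692 m, θ = 63.4°: √(L² − r² sin²θ) = 0.068008 m.
v = −0.0143·259.5·0.89415·[1 + 0.0143·0.44776/0.068008] = -3.6304 m/s.
|v| = 3.6304 m/s.

3.63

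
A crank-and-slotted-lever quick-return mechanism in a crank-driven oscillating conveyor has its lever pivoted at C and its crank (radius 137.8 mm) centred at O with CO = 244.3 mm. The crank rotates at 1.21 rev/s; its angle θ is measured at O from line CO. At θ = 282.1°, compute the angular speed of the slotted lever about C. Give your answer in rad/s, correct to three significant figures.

2.13

ω = 7.603 rad/s (from 1.21 rev/s).
Crank pin A relative to C: A = (d + r cosθ, r sinθ); lever angle φ = atan2(r sinθ, d + r cosθ).
Differentiating tanφ: φ̇ = rω(d cosθ + r)/(d² + r² + 2dr cosθ).
d² + r² + 2dr cosθ = |CA|² = 0.0927848 m²;  d cosθ + r = +0.18901 m.
|ω_lever| = |0.1378·7.603·+0.18901| / 0.0927848 = 2.1341 rad/s.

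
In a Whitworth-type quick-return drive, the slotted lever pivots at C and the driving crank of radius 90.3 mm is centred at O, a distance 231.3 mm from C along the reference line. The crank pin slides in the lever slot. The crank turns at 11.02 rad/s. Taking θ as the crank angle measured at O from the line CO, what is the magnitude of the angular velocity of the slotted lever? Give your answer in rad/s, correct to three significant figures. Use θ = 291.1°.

ω = 11.02 rad/s
Crank pin A relative to C: A = (d + r cosθ, r sinθ); lever angle φ = atan2(r sinθ, d + r cosθ).
Differentiating tanφ: φ̇ = rω(d cosθ + r)/(d² + r² + 2dr cosθ).
d² + r² + 2dr cosθ = |CA|² = 0.0766918 m²;  d cosθ + r = +0.17357 m.
|ω_lever| = |0.0903·11.02·+0.17357| / 0.0766918 = 2.2521 rad/s.

2.25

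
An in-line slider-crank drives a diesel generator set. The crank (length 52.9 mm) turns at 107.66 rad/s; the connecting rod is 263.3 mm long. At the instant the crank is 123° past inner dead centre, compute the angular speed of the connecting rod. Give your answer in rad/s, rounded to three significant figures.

ω = 107.7 rad/s
The rod makes angle φ with the slider axis where L sinφ = r sinθ; differentiating, L cosφ·φ̇ = r ω cosθ.
L cosφ = √(L² − r² sin²θ) = 0.25954 m.
|ω_rod| = r ω |cosθ| / √(L² − r² sin²θ) = 0.0529·107.7·0.54464/0.25954 = 11.951 rad/s.

12.0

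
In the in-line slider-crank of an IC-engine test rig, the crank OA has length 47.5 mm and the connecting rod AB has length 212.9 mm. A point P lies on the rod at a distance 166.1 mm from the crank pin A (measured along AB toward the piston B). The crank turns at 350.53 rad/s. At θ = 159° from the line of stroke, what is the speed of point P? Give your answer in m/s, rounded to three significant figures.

6.05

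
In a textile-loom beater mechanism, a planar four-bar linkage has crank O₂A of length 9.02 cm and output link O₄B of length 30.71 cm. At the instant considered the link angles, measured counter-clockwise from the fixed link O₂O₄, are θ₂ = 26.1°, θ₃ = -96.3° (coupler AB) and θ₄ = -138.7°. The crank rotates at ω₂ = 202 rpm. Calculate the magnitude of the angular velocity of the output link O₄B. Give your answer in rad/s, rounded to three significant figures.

7.78

ω₂ = 21.15 rad/s (from 202 rpm).
Differentiating the loop-closure r₂e^{iθ₂}+r₃e^{iθ₃}=r₁+r₄e^{iθ₄} gives r₂ω₂e^{iθ₂}+r₃ω₃e^{iθ₃}=r₄ω₄e^{iθ₄}.
Eliminating the other unknown: ω₄ = r₂ω₂ sin(θ₂−θ₃) / [r₄ sin(θ₄−θ₃)].
Numerator sine = +0.84433; denominator sine = -0.67430.
Result = 0.0902·21.15·(+0.84433) / (0.3071·(-0.67430)) = -7.7797 rad/s; magnitude 7.7797 rad/s.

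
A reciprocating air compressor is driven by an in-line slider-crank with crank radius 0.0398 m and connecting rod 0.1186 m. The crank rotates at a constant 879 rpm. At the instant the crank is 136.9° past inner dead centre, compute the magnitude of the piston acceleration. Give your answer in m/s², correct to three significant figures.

235

ω = 2π·879/60 = 92.05 rad/s
x(θ) = r cosθ + √(L² − r² sin²θ); with ω constant, a = ω²·d²x/dθ².
d²x/dθ² = −r cosθ − r²(cos2θ)/√u − r⁴ sin²2θ/(4u^{3/2}),  u = L² − r² sin²θ = 0.0133264 m².
Substituting r = 0.0398 m, L = 0.1186 m, θ = 136.9°: d²x/dθ² = +0.027745 m.
a = ω²·d²x/dθ² = (92.05)²·(+0.027745) = +235.08 m/s²;  |a| = 235.08 m/s².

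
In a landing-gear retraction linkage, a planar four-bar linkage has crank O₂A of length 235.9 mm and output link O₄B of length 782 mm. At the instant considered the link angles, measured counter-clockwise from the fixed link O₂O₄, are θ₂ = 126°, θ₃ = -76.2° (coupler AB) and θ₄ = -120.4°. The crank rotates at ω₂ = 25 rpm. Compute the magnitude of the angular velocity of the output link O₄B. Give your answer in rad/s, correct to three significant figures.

0.428

ω₂ = 2.618 rad/s (from 25 rpm).
Differentiating the loop-closure r₂e^{iθ₂}+r₃e^{iθ₃}=r₁+r₄e^{iθ₄} gives r₂ω₂e^{iθ₂}+r₃ω₃e^{iθ₃}=r₄ω₄e^{iθ₄}.
Eliminating the other unknown: ω₄ = r₂ω₂ sin(θ₂−θ₃) / [r₄ sin(θ₄−θ₃)].
Numerator sine = -0.37784; denominator sine = -0.69717.
Result = 0.2359·2.618·(-0.37784) / (0.782·(-0.69717)) = +0.42802 rad/s; magnitude 0.42802 rad/s.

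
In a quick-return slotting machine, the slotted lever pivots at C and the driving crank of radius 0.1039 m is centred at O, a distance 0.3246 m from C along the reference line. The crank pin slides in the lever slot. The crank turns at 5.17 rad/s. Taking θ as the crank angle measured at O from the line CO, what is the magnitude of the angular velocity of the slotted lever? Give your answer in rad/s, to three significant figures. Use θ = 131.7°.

ω = 5.17 rad/s
Crank pin A relative to C: A = (d + r cosθ, r sinθ); lever angle φ = atan2(r sinθ, d + r cosθ).
Differentiating tanφ: φ̇ = rω(d cosθ + r)/(d² + r² + 2dr cosθ).
d² + r² + 2dr cosθ = |CA|² = 0.0712893 m²;  d cosθ + r = -0.11203 m.
|ω_lever| = |0.1039·5.17·-0.11203| / 0.0712893 = 0.84417 rad/s.

0.844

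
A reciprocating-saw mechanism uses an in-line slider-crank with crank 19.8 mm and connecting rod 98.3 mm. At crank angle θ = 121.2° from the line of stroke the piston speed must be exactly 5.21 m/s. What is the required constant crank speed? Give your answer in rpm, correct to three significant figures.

For an in-line slider-crank, |v_piston| = rω|sinθ|·[1 + r cosθ/√(L² − r² sin²θ)].
With r = 0.0198 m, L = 0.0983 m, θ = 121.2°: the bracketed kinematic factor |dx/dθ| = 0.015142 m.
ω = v/|dx/dθ| = 5.21/0.015142 = 344.07 rad/s.
N = 60ω/(2π) = 3285.6 rpm.

3290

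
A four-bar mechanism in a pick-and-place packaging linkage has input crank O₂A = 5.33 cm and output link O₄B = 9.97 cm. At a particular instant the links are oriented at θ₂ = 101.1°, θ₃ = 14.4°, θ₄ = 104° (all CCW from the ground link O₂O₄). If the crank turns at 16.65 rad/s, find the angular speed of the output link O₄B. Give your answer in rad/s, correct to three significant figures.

8.89

ω₂ = 16.65 rad/s
Differentiating the loop-closure r₂e^{iθ₂}+r₃e^{iθ₃}=r₁+r₄e^{iθ₄} gives r₂ω₂e^{iθ₂}+r₃ω₃e^{iθ₃}=r₄ω₄e^{iθ₄}.
Eliminating the other unknown: ω₄ = r₂ω₂ sin(θ₂−θ₃) / [r₄ sin(θ₄−θ₃)].
Numerator sine = +0.99834; denominator sine = +0.99998.
Result = 0.0533·16.65·(+0.99834) / (0.0997·(+0.99998)) = +8.8866 rad/s; magnitude 8.8866 rad/s.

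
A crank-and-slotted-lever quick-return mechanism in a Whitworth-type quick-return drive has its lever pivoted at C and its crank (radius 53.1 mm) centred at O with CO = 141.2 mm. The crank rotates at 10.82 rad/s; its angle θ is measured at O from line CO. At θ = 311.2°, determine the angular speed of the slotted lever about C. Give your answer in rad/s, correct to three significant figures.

ω = 10.82 rad/s
Crank pin A relative to C: A = (d + r cosθ, r sinθ); lever angle φ = atan2(r sinθ, d + r cosθ).
Differentiating tanφ: φ̇ = rω(d cosθ + r)/(d² + r² + 2dr cosθ).
d² + r² + 2dr cosθ = |CA|² = 0.0326344 m²;  d cosθ + r = +0.14611 m.
|ω_lever| = |0.0531·10.82·+0.14611| / 0.0326344 = 2.5723 rad/s.

2.57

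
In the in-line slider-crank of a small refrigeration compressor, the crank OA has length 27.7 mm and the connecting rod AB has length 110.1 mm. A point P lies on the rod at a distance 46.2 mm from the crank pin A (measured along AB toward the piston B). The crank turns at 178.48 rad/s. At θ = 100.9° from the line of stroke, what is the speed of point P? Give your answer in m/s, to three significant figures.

ω = 178.5 rad/s.  Crank-pin speed |V_A| = rω = 4.9439 m/s, perpendicular to OA.
Rod angle: sinφ = −(r/L) sinθ ⇒ φ = -14.303°; ω_rod = −rω cosθ/√(L²−r²sin²θ) = +8.7627 rad/s.
V_P = V_A + ω_rod × AP, with AP = 0.0462 m along the rod.
Components: V_Px = −rω sinθ − a·ω_rod·sinφ = -4.7547 m/s;  V_Py = rω cosθ + a·ω_rod·cosφ = -0.54258 m/s.
|V_P| = √(V_Px² + V_Py²) = 4.7855 m/s.

4.79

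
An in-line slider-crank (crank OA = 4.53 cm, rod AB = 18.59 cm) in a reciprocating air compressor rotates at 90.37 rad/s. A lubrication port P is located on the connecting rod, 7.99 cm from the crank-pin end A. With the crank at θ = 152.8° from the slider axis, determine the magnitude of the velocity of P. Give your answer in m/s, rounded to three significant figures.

2.68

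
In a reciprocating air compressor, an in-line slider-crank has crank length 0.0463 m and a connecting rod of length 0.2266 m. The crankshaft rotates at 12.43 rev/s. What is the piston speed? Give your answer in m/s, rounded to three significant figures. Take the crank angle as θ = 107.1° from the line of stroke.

ω = 2π·12.4 = 78.1 rad/s
For an in-line slider-crank, x = r cosθ + √(L² − r² sin²θ), so v = −rω sinθ·[1 + r cosθ/√(L² − r² sin²θ)].
With r = 0.0463 m, L = 0.2266 m, θ = 107.1°: √(L² − r² sin²θ) = 0.22224 m.
v = −0.0463·78.1·0.95579·[1 + 0.0463·-0.29404/0.22224] = -3.2445 m/s.
|v| = 3.2445 m/s.

3.24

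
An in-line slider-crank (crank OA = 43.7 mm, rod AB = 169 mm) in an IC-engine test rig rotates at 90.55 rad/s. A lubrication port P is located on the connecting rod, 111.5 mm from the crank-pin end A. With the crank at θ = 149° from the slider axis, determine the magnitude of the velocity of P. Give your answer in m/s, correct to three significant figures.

ω = 90.55 rad/s.  Crank-pin speed |V_A| = rω = 3.957 m/s, perpendicular to OA.
Rod angle: sinφ = −(r/L) sinθ ⇒ φ = -7.653°; ω_rod = −rω cosθ/√(L²−r²sin²θ) = +20.25 rad/s.
V_P = V_A + ω_rod × AP, with AP = 0.1115 m along the rod.
Components: V_Px = −rω sinθ − a·ω_rod·sinφ = -1.7373 m/s;  V_Py = rω cosθ + a·ω_rod·cosφ = -1.154 m/s.
|V_P| = √(V_Px² + V_Py²) = 2.0857 m/s.

2.09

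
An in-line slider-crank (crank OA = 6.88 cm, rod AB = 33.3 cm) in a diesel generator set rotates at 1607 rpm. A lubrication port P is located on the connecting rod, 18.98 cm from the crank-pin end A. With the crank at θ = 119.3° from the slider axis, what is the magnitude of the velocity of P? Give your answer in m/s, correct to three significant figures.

ω = 168.3 rad/s.  Crank-pin speed |V_A| = rω = 11.578 m/s, perpendicular to OA.
Rod angle: sinφ = −(r/L) sinθ ⇒ φ = -10.380°; ω_rod = −rω cosθ/√(L²−r²sin²θ) = +17.298 rad/s.
V_P = V_A + ω_rod × AP, with AP = 0.1898 m along the rod.
Components: V_Px = −rω sinθ − a·ω_rod·sinφ = -9.5052 m/s;  V_Py = rω cosθ + a·ω_rod·cosφ = -2.4366 m/s.
|V_P| = √(V_Px² + V_Py²) = 9.8126 m/s.

9.81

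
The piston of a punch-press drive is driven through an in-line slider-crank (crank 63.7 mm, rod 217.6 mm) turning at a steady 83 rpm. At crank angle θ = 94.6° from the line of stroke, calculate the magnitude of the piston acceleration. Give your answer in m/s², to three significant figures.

1.84

ω = 2π·83/60 = 8.692 rad/s
x(θ) = r cosθ + √(L² − r² sin²θ); with ω constant, a = ω²·d²x/dθ².
d²x/dθ² = −r cosθ − r²(cos2θ)/√u − r⁴ sin²2θ/(4u^{3/2}),  u = L² − r² sin²θ = 0.0433182 m².
Substituting r = 0.0637 m, L = 0.2176 m, θ = 94.6°: d²x/dθ² = +0.024342 m.
a = ω²·d²x/dθ² = (8.692)²·(+0.024342) = +1.839 m/s²;  |a| = 1.839 m/s².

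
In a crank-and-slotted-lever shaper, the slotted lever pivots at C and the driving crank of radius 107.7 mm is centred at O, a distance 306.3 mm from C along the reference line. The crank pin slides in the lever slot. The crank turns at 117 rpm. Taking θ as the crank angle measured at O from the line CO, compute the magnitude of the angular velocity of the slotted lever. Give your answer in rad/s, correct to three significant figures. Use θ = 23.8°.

ω = 12.25 rad/s (from 117 rpm).
Crank pin A relative to C: A = (d + r cosθ, r sinθ); lever angle φ = atan2(r sinθ, d + r cosθ).
Differentiating tanφ: φ̇ = rω(d cosθ + r)/(d² + r² + 2dr cosθ).
d² + r² + 2dr cosθ = |CA|² = 0.165785 m²;  d cosθ + r = +0.38795 m.
|ω_lever| = |0.1077·12.25·+0.38795| / 0.165785 = 3.0879 rad/s.

3.09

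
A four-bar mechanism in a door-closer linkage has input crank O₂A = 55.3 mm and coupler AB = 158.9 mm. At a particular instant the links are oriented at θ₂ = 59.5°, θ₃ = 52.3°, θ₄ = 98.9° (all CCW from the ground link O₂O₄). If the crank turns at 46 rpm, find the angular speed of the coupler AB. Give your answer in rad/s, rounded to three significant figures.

1.46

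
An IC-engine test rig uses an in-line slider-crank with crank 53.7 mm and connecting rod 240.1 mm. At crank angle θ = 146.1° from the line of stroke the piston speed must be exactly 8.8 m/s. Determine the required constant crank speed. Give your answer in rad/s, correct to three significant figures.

For an in-line slider-crank, |v_piston| = rω|sinθ|·[1 + r cosθ/√(L² − r² sin²θ)].
With r = 0.0537 m, L = 0.2401 m, θ = 146.1°: the bracketed kinematic factor |dx/dθ| = 0.024347 m.
ω = v/|dx/dθ| = 8.8/0.024347 = 361.44 rad/s.

361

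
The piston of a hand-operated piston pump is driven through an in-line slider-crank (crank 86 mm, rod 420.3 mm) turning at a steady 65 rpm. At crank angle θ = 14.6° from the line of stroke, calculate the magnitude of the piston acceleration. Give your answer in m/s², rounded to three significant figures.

4.57

ω = 2π·65/60 = 6.807 rad/s
x(θ) = r cosθ + √(L² − r² sin²θ); with ω constant, a = ω²·d²x/dθ².
d²x/dθ² = −r cosθ − r²(cos2θ)/√u − r⁴ sin²2θ/(4u^{3/2}),  u = L² − r² sin²θ = 0.176182 m².
Substituting r = 0.086 m, L = 0.4203 m, θ = 14.6°: d²x/dθ² = -0.098648 m.
a = ω²·d²x/dθ² = (6.807)²·(-0.098648) = -4.5706 m/s²;  |a| = 4.5706 m/s².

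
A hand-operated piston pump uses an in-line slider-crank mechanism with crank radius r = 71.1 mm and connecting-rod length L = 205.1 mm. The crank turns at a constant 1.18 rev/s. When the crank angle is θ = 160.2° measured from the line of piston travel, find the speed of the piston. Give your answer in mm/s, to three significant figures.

ω = 2π·1.18 = 7.414 rad/s
For an in-line slider-crank, x = r cosθ + √(L² − r² sin²θ), so v = −rω sinθ·[1 + r cosθ/√(L² − r² sin²θ)].
With r = 0.0711 m, L = 0.2051 m, θ = 160.2°: √(L² − r² sin²θ) = 0.20368 m.
v = −0.0711·7.414·0.33874·[1 + 0.0711·-0.94088/0.20368] = -0.11992 m/s.
|v| = 0.11992 m/s = 119.92 mm/s.

120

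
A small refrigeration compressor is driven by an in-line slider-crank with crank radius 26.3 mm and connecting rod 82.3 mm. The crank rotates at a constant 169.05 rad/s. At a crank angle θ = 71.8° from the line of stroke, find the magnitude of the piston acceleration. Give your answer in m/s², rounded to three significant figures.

ω = 169.1 rad/s
x(θ) = r cosθ + √(L² − r² sin²θ); with ω constant, a = ω²·d²x/dθ².
d²x/dθ² = −r cosθ − r²(cos2θ)/√u − r⁴ sin²2θ/(4u^{3/2}),  u = L² − r² sin²θ = 0.00614908 m².
Substituting r = 0.0263 m, L = 0.0823 m, θ = 71.8°: d²x/dθ² = -0.001202 m.
a = ω²·d²x/dθ² = (169.1)²·(-0.001202) = -34.35 m/s²;  |a| = 34.35 m/s².

34.3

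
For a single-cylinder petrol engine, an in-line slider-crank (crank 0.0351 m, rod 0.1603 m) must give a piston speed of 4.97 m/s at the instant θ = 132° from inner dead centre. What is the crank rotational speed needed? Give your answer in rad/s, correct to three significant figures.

For an in-line slider-crank, |v_piston| = rω|sinθ|·[1 + r cosθ/√(L² − r² sin²θ)].
With r = 0.0351 m, L = 0.1603 m, θ = 132°: the bracketed kinematic factor |dx/dθ| = 0.022211 m.
ω = v/|dx/dθ| = 4.97/0.022211 = 223.76 rad/s.

224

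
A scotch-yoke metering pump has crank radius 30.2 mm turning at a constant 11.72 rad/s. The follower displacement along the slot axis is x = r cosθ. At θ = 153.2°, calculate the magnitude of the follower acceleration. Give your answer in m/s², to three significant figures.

ω = 11.72 rad/s
x = r cosθ ⇒ ẍ = −rω² cosθ (ω constant).
|a| = rω²|cosθ| = 0.0302·(11.72)²·|cos 153.2°| = 3.7026 m/s².

3.70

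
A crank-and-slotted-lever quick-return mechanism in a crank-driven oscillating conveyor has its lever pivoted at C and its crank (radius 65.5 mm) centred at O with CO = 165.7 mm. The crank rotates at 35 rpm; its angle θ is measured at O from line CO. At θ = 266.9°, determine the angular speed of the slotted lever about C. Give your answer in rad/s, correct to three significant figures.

ω = 3.665 rad/s (from 35 rpm).
Crank pin A relative to C: A = (d + r cosθ, r sinθ); lever angle φ = atan2(r sinθ, d + r cosθ).
Differentiating tanφ: φ̇ = rω(d cosθ + r)/(d² + r² + 2dr cosθ).
d² + r² + 2dr cosθ = |CA|² = 0.0305729 m²;  d cosθ + r = +0.056539 m.
|ω_lever| = |0.0655·3.665·+0.056539| / 0.0305729 = 0.44397 rad/s.

0.444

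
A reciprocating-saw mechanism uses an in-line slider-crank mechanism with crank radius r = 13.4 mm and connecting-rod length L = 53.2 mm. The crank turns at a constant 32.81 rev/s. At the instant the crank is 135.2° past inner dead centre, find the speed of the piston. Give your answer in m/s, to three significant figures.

ω = 2π·32.8 = 206.2 rad/s
For an in-line slider-crank, x = r cosθ + √(L² − r² sin²θ), so v = −rω sinθ·[1 + r cosθ/√(L² − r² sin²θ)].
With r = 0.0134 m, L = 0.0532 m, θ = 135.2°: √(L² − r² sin²θ) = 0.052355 m.
v = −0.0134·206.2·0.70463·[1 + 0.0134·-0.70957/0.052355] = -1.593 m/s.
|v| = 1.593 m/s.

1.59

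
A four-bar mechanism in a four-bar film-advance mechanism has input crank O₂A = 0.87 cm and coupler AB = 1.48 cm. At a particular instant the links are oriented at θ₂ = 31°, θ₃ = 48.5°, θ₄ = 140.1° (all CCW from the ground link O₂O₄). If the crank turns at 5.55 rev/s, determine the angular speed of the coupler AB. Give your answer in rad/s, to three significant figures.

ω₂ = 34.87 rad/s (from 5.55 rev/s).
Differentiating the loop-closure r₂e^{iθ₂}+r₃e^{iθ₃}=r₁+r₄e^{iθ₄} gives r₂ω₂e^{iθ₂}+r₃ω₃e^{iθ₃}=r₄ω₄e^{iθ₄}.
Eliminating the other unknown: ω₃ = r₂ω₂ sin(θ₄−θ₂) / [r₃ sin(θ₃−θ₄)].
Numerator sine = +0.94495; denominator sine = -0.99961.
Result = 0.0087·34.87·(+0.94495) / (0.0148·(-0.99961)) = -19.378 rad/s; magnitude 19.378 rad/s.

19.4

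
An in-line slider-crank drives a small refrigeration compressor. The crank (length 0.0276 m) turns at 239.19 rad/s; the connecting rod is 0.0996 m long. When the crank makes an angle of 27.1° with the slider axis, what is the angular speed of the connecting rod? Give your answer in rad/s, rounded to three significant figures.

59.5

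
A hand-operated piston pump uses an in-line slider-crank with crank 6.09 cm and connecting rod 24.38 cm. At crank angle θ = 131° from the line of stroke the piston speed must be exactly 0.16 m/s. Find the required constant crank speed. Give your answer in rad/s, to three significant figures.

4.18

For an in-line slider-crank, |v_piston| = rω|sinθ|·[1 + r cosθ/√(L² − r² sin²θ)].
With r = 0.0609 m, L = 0.2438 m, θ = 131°: the bracketed kinematic factor |dx/dθ| = 0.038292 m.
ω = v/|dx/dθ| = 0.16/0.038292 = 4.1784 rad/s.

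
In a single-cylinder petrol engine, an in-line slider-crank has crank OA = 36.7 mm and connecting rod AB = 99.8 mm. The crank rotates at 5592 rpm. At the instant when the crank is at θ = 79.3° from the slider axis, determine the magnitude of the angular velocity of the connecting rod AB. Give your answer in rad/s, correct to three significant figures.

ω = 585.6 rad/s (converted from 5592 rpm).
The rod makes angle φ with the slider axis where L sinφ = r sinθ; differentiating, L cosφ·φ̇ = r ω cosθ.
L cosφ = √(L² − r² sin²θ) = 0.093057 m.
|ω_rod| = r ω |cosθ| / √(L² − r² sin²θ) = 0.0367·585.6·0.18567/0.093057 = 42.879 rad/s.

42.9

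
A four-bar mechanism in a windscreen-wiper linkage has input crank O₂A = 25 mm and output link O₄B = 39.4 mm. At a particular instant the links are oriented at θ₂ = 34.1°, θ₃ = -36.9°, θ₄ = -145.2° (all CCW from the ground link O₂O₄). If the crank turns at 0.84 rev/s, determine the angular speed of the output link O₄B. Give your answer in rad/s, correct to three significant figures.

3.34

ω₂ = 5.278 rad/s (from 0.84 rev/s).
Differentiating the loop-closure r₂e^{iθ₂}+r₃e^{iθ₃}=r₁+r₄e^{iθ₄} gives r₂ω₂e^{iθ₂}+r₃ω₃e^{iθ₃}=r₄ω₄e^{iθ₄}.
Eliminating the other unknown: ω₄ = r₂ω₂ sin(θ₂−θ₃) / [r₄ sin(θ₄−θ₃)].
Numerator sine = +0.94552; denominator sine = -0.94943.
Result = 0.025·5.278·(+0.94552) / (0.0394·(-0.94943)) = -3.3351 rad/s; magnitude 3.3351 rad/s.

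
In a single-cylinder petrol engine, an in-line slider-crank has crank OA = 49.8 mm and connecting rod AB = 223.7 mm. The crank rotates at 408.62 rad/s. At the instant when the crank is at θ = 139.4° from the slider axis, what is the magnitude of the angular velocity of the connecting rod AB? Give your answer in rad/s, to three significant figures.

ω = 408.6 rad/s
The rod makes angle φ with the slider axis where L sinφ = r sinθ; differentiating, L cosφ·φ̇ = r ω cosθ.
L cosφ = √(L² − r² sin²θ) = 0.22134 m.
|ω_rod| = r ω |cosθ| / √(L² − r² sin²θ) = 0.0498·408.6·0.75927/0.22134 = 69.805 rad/s.

69.8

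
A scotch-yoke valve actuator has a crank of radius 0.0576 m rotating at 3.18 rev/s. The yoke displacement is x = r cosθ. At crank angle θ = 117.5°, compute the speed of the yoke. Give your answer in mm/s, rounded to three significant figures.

ω = 19.98 rad/s (from 3.18 rev/s).
x = r cosθ ⇒ ẋ = −rω sinθ.
|v| = rω|sinθ| = 0.0576·19.98·|sin 117.5°| = 1.0208 m/s = 1020.8 mm/s.

1020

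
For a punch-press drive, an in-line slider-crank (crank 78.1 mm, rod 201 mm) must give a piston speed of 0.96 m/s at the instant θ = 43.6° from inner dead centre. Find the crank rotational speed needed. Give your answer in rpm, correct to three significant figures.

132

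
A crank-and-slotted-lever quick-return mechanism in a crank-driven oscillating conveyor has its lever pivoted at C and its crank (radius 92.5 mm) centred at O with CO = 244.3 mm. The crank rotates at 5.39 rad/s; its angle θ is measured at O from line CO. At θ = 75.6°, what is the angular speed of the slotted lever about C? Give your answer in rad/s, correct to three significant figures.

0.961

ω = 5.39 rad/s
Crank pin A relative to C: A = (d + r cosθ, r sinθ); lever angle φ = atan2(r sinθ, d + r cosθ).
Differentiating tanφ: φ̇ = rω(d cosθ + r)/(d² + r² + 2dr cosθ).
d² + r² + 2dr cosθ = |CA|² = 0.0794784 m²;  d cosθ + r = +0.15325 m.
|ω_lever| = |0.0925·5.39·+0.15325| / 0.0794784 = 0.96138 rad/s.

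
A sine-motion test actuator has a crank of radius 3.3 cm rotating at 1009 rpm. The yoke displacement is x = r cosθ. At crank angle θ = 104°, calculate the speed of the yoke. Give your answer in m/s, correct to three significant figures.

ω = 105.7 rad/s (from 1009 rpm).
x = r cosθ ⇒ ẋ = −rω sinθ.
|v| = rω|sinθ| = 0.033·105.7·|sin 104°| = 3.3833 m/s.

3.38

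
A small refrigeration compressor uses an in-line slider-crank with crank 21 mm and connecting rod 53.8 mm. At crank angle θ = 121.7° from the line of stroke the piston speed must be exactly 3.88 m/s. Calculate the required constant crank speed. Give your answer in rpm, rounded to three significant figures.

For an in-line slider-crank, |v_piston| = rω|sinθ|·[1 + r cosθ/√(L² − r² sin²θ)].
With r = 0.021 m, L = 0.0538 m, θ = 121.7°: the bracketed kinematic factor |dx/dθ| = 0.013982 m.
ω = v/|dx/dθ| = 3.88/0.013982 = 277.5 rad/s.
N = 60ω/(2π) = 2650 rpm.

2650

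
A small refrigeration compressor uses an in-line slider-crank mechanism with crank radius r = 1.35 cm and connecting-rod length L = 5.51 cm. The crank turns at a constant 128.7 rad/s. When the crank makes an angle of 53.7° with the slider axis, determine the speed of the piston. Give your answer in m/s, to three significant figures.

1.61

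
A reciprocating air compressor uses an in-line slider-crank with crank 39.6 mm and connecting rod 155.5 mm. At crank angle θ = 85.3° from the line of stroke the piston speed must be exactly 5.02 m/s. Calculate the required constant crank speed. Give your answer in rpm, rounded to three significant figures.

For an in-line slider-crank, |v_piston| = rω|sinθ|·[1 + r cosθ/√(L² − r² sin²θ)].
With r = 0.0396 m, L = 0.1555 m, θ = 85.3°: the bracketed kinematic factor |dx/dθ| = 0.040318 m.
ω = v/|dx/dθ| = 5.02/0.040318 = 124.51 rad/s.
N = 60ω/(2π) = 1189 rpm.

1190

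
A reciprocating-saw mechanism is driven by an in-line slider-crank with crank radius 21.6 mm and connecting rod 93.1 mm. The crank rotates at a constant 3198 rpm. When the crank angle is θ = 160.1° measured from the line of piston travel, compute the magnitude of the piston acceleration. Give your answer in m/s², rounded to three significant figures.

ω = 2π·3198/60 = 334.9 rad/s
x(θ) = r cosθ + √(L² − r² sin²θ); with ω constant, a = ω²·d²x/dθ².
d²x/dθ² = −r cosθ − r²(cos2θ)/√u − r⁴ sin²2θ/(4u^{3/2}),  u = L² − r² sin²θ = 0.00861356 m².
Substituting r = 0.0216 m, L = 0.0931 m, θ = 160.1°: d²x/dθ² = +0.01642 m.
a = ω²·d²x/dθ² = (334.9)²·(+0.01642) = +1841.6 m/s²;  |a| = 1841.6 m/s².

1840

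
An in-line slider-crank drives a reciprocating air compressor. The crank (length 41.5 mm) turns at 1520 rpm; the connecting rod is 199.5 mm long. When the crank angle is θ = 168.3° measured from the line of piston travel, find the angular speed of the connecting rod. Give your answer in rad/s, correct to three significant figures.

ω = 159.2 rad/s (converted from 1520 rpm).
The rod makes angle φ with the slider axis where L sinφ = r sinθ; differentiating, L cosφ·φ̇ = r ω cosθ.
L cosφ = √(L² − r² sin²θ) = 0.19932 m.
|ω_rod| = r ω |cosθ| / √(L² − r² sin²θ) = 0.0415·159.2·0.97922/0.19932 = 32.452 rad/s.

32.5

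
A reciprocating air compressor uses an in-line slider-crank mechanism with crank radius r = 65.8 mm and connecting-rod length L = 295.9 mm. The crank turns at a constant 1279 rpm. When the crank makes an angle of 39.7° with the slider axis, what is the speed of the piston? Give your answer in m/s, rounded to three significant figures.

ω = 2π·1279/60 = 133.9 rad/s
For an in-line slider-crank, x = r cosθ + √(L² − r² sin²θ), so v = −rω sinθ·[1 + r cosθ/√(L² − r² sin²θ)].
With r = 0.0658 m, L = 0.2959 m, θ = 39.7°: √(L² − r² sin²θ) = 0.2929 m.
v = −0.0658·133.9·0.63877·[1 + 0.0658·0.76940/0.2929] = -6.6025 m/s.
|v| = 6.6025 m/s.

6.60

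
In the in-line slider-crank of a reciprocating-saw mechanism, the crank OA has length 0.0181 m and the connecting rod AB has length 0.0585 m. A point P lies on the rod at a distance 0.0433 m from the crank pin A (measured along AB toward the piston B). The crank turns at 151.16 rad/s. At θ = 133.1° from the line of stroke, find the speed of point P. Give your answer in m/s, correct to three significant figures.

ω = 151.2 rad/s.  Crank-pin speed |V_A| = rω = 2.736 m/s, perpendicular to OA.
Rod angle: sinφ = −(r/L) sinθ ⇒ φ = -13.057°; ω_rod = −rω cosθ/√(L²−r²sin²θ) = +32.804 rad/s.
V_P = V_A + ω_rod × AP, with AP = 0.0433 m along the rod.
Components: V_Px = −rω sinθ − a·ω_rod·sinφ = -1.6768 m/s;  V_Py = rω cosθ + a·ω_rod·cosφ = -0.48573 m/s.
|V_P| = √(V_Px² + V_Py²) = 1.7458 m/s.

1.75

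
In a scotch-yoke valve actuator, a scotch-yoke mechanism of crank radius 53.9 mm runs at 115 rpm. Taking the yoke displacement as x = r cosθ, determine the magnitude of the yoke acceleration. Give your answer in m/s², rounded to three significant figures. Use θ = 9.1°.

7.72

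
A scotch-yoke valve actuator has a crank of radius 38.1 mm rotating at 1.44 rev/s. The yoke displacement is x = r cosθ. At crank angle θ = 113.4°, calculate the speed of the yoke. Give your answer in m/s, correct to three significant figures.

ω = 9.048 rad/s (from 1.44 rev/s).
x = r cosθ ⇒ ẋ = −rω sinθ.
|v| = rω|sinθ| = 0.0381·9.048·|sin 113.4°| = 0.31637 m/s.

0.316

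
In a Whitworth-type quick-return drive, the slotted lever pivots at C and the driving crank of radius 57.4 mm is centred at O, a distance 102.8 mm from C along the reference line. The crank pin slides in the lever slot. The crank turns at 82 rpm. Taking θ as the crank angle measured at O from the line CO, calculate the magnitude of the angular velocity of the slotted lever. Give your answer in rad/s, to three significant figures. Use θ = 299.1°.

2.70

ω = 8.587 rad/s (from 82 rpm).
Crank pin A relative to C: A = (d + r cosθ, r sinθ); lever angle φ = atan2(r sinθ, d + r cosθ).
Differentiating tanφ: φ̇ = rω(d cosθ + r)/(d² + r² + 2dr cosθ).
d² + r² + 2dr cosθ = |CA|² = 0.0196021 m²;  d cosθ + r = +0.1074 m.
|ω_lever| = |0.0574·8.587·+0.1074| / 0.0196021 = 2.7005 rad/s.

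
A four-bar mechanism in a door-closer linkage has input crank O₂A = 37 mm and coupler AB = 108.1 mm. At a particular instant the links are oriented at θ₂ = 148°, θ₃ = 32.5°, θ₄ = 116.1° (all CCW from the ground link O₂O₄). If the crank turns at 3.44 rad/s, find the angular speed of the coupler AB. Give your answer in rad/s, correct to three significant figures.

0.626

ω₂ = 3.44 rad/s
Differentiating the loop-closure r₂e^{iθ₂}+r₃e^{iθ₃}=r₁+r₄e^{iθ₄} gives r₂ω₂e^{iθ₂}+r₃ω₃e^{iθ₃}=r₄ω₄e^{iθ₄}.
Eliminating the other unknown: ω₃ = r₂ω₂ sin(θ₄−θ₂) / [r₃ sin(θ₃−θ₄)].
Numerator sine = -0.52844; denominator sine = -0.99377.
Result = 0.037·3.44·(-0.52844) / (0.1081·(-0.99377)) = +0.6261 rad/s; magnitude 0.6261 rad/s.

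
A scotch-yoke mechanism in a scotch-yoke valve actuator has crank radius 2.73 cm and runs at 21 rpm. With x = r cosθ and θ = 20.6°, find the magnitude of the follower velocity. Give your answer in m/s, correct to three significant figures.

0.0211

ω = 2.199 rad/s (from 21 rpm).
x = r cosθ ⇒ ẋ = −rω sinθ.
|v| = rω|sinθ| = 0.0273·2.199·|sin 20.6°| = 0.021123 m/s.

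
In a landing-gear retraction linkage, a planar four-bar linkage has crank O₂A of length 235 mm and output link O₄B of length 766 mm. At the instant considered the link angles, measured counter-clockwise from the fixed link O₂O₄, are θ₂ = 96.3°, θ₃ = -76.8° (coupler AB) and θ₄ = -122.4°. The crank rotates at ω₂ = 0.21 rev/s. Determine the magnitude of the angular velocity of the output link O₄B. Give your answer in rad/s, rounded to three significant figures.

ω₂ = 1.319 rad/s (from 0.21 rev/s).
Differentiating the loop-closure r₂e^{iθ₂}+r₃e^{iθ₃}=r₁+r₄e^{iθ₄} gives r₂ω₂e^{iθ₂}+r₃ω₃e^{iθ₃}=r₄ω₄e^{iθ₄}.
Eliminating the other unknown: ω₄ = r₂ω₂ sin(θ₂−θ₃) / [r₄ sin(θ₄−θ₃)].
Numerator sine = +0.12014; denominator sine = -0.71447.
Result = 0.235·1.319·(+0.12014) / (0.766·(-0.71447)) = -0.068066 rad/s; magnitude 0.068066 rad/s.

0.0681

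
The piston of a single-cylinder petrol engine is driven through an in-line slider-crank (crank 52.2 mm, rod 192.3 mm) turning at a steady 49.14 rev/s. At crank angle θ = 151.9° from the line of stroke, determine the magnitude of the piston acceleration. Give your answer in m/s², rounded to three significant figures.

ω = 2π·49.1 = 308.8 rad/s
x(θ) = r cosθ + √(L² − r² sin²θ); with ω constant, a = ω²·d²x/dθ².
d²x/dθ² = −r cosθ − r²(cos2θ)/√u − r⁴ sin²2θ/(4u^{3/2}),  u = L² − r² sin²θ = 0.0363748 m².
Substituting r = 0.0522 m, L = 0.1923 m, θ = 151.9°: d²x/dθ² = +0.037914 m.
a = ω²·d²x/dθ² = (308.8)²·(+0.037914) = +3614.4 m/s²;  |a| = 3614.4 m/s².

3610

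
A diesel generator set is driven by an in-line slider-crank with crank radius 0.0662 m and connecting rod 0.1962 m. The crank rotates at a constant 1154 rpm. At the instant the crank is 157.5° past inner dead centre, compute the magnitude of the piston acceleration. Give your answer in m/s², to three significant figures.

ω = 2π·1154/60 = 120.8 rad/s
x(θ) = r cosθ + √(L² − r² sin²θ); with ω constant, a = ω²·d²x/dθ².
d²x/dθ² = −r cosθ − r²(cos2θ)/√u − r⁴ sin²2θ/(4u^{3/2}),  u = L² − r² sin²θ = 0.0378526 m².
Substituting r = 0.0662 m, L = 0.1962 m, θ = 157.5°: d²x/dθ² = +0.044907 m.
a = ω²·d²x/dθ² = (120.8)²·(+0.044907) = +655.82 m/s²;  |a| = 655.82 m/s².

656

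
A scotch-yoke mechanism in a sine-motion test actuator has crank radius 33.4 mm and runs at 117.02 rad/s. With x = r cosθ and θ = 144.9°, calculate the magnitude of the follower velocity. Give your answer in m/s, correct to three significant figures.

ω = 117 rad/s
x = r cosθ ⇒ ẋ = −rω sinθ.
|v| = rω|sinθ| = 0.0334·117·|sin 144.9°| = 2.2474 m/s.

2.25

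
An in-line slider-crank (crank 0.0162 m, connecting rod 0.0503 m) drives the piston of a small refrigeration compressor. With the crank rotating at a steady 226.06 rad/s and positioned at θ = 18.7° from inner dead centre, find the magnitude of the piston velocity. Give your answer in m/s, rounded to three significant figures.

ω = 226.1 rad/s
For an in-line slider-crank, x = r cosθ + √(L² − r² sin²θ), so v = −rω sinθ·[1 + r cosθ/√(L² − r² sin²θ)].
With r = 0.0162 m, L = 0.0503 m, θ = 18.7°: √(L² − r² sin²θ) = 0.050031 m.
v = −0.0162·226.1·0.32061·[1 + 0.0162·0.94721/0.050031] = -1.5343 m/s.
|v| = 1.5343 m/s.

1.53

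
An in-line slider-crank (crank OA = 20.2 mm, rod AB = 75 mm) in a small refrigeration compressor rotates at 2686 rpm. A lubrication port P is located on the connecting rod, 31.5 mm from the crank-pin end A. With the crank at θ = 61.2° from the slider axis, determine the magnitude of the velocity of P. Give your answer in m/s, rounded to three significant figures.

ω = 281.3 rad/s.  Crank-pin speed |V_A| = rω = 5.6818 m/s, perpendicular to OA.
Rod angle: sinφ = −(r/L) sinθ ⇒ φ = -13.652°; ω_rod = −rω cosθ/√(L²−r²sin²θ) = -37.557 rad/s.
V_P = V_A + ω_rod × AP, with AP = 0.0315 m along the rod.
Components: V_Px = −rω sinθ − a·ω_rod·sinφ = -5.2582 m/s;  V_Py = rω cosθ + a·ω_rod·cosφ = +1.5876 m/s.
|V_P| = √(V_Px² + V_Py²) = 5.4927 m/s.

5.49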